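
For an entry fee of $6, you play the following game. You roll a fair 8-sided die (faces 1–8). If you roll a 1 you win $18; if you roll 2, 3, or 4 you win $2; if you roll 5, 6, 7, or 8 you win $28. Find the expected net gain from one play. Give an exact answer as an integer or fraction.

$11

E[payout] = (3/8)·2 + (1/8)·18 + (1/2)·28 = 17
Expected profit = 17 − 6 = 11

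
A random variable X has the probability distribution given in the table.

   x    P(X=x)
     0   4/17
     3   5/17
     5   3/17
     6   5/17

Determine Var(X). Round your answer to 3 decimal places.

E[X] = (4/17)·0 + (5/17)·3 + (3/17)·5 + (5/17)·6 = 60/17
E[X²] = (4/17)·0 + (5/17)·9 + (3/17)·25 + (5/17)·36 = 300/17
Var(X) = 300/17 − (60/17)² = 1500/289 ≈ 5.190

5.190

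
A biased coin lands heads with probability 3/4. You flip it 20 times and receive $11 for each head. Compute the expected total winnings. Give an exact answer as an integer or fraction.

E[#heads] = 20·3/4 = 15 (linearity over flips).
E[winnings] = 11·15 = 165.

$165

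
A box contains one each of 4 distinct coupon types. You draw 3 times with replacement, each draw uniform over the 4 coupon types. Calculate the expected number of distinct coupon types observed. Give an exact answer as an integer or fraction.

37/16

Let Xⱼ=1 if type j appears at least once. P(Xⱼ=1) = 1 − ((4−1)/4)^3 = 37/64.
E[#distinct] = 4·37/64 = 37/16.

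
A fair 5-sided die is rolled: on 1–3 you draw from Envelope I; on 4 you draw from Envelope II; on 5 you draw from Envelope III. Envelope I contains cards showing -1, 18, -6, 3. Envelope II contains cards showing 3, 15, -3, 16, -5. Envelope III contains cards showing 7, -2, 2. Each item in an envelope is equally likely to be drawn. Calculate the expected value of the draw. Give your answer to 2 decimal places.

E[X | Envelope I] = (-1 + 18 − 6 + 3)/4 = 7/2
E[X | Envelope II] = (3 + 15 − 3 + 16 − 5)/5 = 26/5
E[X | Envelope III] = (7 − 2 + 2)/3 = 7/3
E[X] = (3/5)·7/2 + (1/5)·26/5 + (1/5)·7/3 = 541/150 ≈ 3.61

3.61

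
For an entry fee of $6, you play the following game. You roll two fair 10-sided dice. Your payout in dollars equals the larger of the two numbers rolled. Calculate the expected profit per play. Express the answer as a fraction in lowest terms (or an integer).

Distribution of the larger of the two numbers rolled: 1 w.p. 1/100, 2 w.p. 3/100, 3 w.p. 1/20, 4 w.p. 7/100, 5 w.p. 9/100, 6 w.p. 11/100, …
E[payout] = (1/100)·1 + (3/100)·2 + (1/20)·3 + (7/100)·4 + (9/100)·5 + (11/100)·6 + (13/100)·7 + (3/20)·8 + (17/100)·9 + (19/100)·10 = 143/20
Expected profit = 143/20 − 6 = 23/20

23/20 dollars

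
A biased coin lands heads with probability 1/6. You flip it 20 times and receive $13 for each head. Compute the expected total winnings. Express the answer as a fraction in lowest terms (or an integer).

E[#heads] = 20·1/6 = 10/3 (linearity over flips).
E[winnings] = 13·10/3 = 130/3.

130/3 dollars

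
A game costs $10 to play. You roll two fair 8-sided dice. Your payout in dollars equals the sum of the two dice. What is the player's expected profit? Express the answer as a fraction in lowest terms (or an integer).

Distribution of the sum of the two dice: 2 w.p. 1/64, 3 w.p. 1/32, 4 w.p. 3/64, 5 w.p. 1/16, 6 w.p. 5/64, 7 w.p. 3/32, …
E[payout] = (1/64)·2 + (1/32)·3 + (3/64)·4 + (1/16)·5 + (5/64)·6 + (3/32)·7 + (7/64)·8 + (1/8)·9 + (7/64)·10 + (3/32)·11 + (5/64)·12 + (1/16)·13 + (3/64)·14 + (1/32)·15 + (1/64)·16 = 9
Expected profit = 9 − 10 = -1

-$1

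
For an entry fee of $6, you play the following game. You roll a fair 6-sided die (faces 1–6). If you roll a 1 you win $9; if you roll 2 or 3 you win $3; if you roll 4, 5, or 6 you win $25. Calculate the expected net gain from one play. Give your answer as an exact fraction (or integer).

$9

E[payout] = (1/3)·3 + (1/6)·9 + (1/2)·25 = 15
Expected profit = 15 − 6 = 9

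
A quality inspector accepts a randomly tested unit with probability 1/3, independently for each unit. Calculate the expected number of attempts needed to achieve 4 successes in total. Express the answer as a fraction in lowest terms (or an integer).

By linearity (sum of 4 independent geometric waits), E[trials] = 4/p = 4/(1/3) = 12.

12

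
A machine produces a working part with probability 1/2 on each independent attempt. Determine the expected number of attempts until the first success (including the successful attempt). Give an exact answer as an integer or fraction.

For a geometric distribution, E[trials] = 1/p = 1/(1/2) = 2.

2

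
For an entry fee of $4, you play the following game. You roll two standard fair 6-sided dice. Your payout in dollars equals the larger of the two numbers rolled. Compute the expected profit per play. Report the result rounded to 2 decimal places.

$0.47

Distribution of the larger of the two numbers rolled: 1 w.p. 1/36, 2 w.p. 1/12, 3 w.p. 5/36, 4 w.p. 7/36, 5 w.p. 1/4, 6 w.p. 11/36
E[payout] = (1/36)·1 + (1/12)·2 + (5/36)·3 + (7/36)·4 + (1/4)·5 + (11/36)·6 = 161/36
Expected profit = 161/36 − 4 = 17/36 ≈ $0.47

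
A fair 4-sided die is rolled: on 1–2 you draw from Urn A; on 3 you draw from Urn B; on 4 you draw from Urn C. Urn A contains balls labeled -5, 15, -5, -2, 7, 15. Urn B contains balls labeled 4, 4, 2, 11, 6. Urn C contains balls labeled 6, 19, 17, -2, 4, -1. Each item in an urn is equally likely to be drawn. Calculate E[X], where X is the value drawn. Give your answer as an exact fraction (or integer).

209/40

E[X | Urn A] = (-5 + 15 − 5 − 2 + 7 + 15)/6 = 25/6
E[X | Urn B] = (4 + 4 + 2 + 11 + 6)/5 = 27/5
E[X | Urn C] = (6 + 19 + 17 − 2 + 4 − 1)/6 = 43/6
E[X] = (1/2)·25/6 + (1/4)·27/5 + (1/4)·43/6 = 209/40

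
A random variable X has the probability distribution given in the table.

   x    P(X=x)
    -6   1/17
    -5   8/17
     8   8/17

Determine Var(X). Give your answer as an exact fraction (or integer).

12392/289

E[X] = (1/17)·(-6) + (8/17)·(-5) + (8/17)·8 = 18/17
E[X²] = (1/17)·36 + (8/17)·25 + (8/17)·64 = 44
Var(X) = 44 − (18/17)² = 12392/289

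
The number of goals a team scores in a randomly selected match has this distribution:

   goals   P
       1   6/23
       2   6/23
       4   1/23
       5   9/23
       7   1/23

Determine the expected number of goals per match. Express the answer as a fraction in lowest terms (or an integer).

E[X] = (6/23)·1 + (6/23)·2 + (1/23)·4 + (9/23)·5 + (1/23)·7
     = 74/23

74/23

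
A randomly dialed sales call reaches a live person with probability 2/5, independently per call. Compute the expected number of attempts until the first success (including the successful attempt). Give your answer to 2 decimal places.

2.50

For a geometric distribution, E[trials] = 1/p = 1/(2/5) = 5/2.
≈ 2.50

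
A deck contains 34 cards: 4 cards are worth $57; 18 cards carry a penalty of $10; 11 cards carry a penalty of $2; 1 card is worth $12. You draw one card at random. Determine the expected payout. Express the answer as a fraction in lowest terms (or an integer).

19/17 dollars

E[payout] = (4/34)·57 + (18/34)·(-10) + (11/34)·(-2) + (1/34)·12 = 19/17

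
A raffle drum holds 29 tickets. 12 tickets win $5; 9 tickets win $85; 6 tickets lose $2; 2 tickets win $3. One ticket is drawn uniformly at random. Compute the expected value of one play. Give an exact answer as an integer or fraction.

819/29 dollars

E[payout] = (12/29)·5 + (9/29)·85 + (6/29)·(-2) + (2/29)·3 = 819/29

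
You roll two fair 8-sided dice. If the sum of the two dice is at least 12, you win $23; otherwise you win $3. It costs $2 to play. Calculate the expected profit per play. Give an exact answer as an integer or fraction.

E[payout] = (49/64)·3 + (15/64)·23 = 123/16
Expected profit = 123/16 − 2 = 91/16

91/16 dollars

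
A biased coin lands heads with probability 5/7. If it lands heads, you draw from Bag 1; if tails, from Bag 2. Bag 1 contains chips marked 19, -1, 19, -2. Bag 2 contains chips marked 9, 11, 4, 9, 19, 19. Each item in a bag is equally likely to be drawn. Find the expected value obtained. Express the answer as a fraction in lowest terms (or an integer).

E[X | Bag 1] = (19 − 1 + 19 − 2)/4 = 35/4
E[X | Bag 2] = (9 + 11 + 4 + 9 + 19 + 19)/6 = 71/6
E[X] = (5/7)·35/4 + (2/7)·71/6 = 809/84

809/84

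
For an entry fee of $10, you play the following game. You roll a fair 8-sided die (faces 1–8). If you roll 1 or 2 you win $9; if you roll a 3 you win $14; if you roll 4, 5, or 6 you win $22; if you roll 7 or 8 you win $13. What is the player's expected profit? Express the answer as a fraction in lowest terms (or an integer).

11/2 dollars

E[payout] = (1/4)·9 + (1/4)·13 + (1/8)·14 + (3/8)·22 = 31/2
Expected profit = 31/2 − 10 = 11/2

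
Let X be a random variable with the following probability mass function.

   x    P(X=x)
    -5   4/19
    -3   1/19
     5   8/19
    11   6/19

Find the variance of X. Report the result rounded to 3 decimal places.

35.391

E[X] = (4/19)·(-5) + (1/19)·(-3) + (8/19)·5 + (6/19)·11 = 83/19
E[X²] = (4/19)·25 + (1/19)·9 + (8/19)·25 + (6/19)·121 = 1035/19
Var(X) = 1035/19 − (83/19)² = 12776/361 ≈ 35.391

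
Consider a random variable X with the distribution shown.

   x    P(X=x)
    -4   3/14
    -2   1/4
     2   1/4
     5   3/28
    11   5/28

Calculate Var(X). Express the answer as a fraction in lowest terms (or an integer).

E[X] = (3/14)·(-4) + (1/4)·(-2) + (1/4)·2 + (3/28)·5 + (5/28)·11 = 23/14
E[X²] = (3/14)·16 + (1/4)·4 + (1/4)·4 + (3/28)·25 + (5/28)·121 = 208/7
Var(X) = 208/7 − (23/14)² = 5295/196

5295/196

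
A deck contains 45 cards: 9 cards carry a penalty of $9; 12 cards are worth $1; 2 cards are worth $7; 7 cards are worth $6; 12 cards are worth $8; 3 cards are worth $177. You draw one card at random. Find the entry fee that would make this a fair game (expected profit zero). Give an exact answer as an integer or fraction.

E[payout] = (9/45)·(-9) + (12/45)·1 + (2/45)·7 + (7/45)·6 + (12/45)·8 + (3/45)·177 = 614/45
Fair fee = E[payout] = 614/45

614/45 dollars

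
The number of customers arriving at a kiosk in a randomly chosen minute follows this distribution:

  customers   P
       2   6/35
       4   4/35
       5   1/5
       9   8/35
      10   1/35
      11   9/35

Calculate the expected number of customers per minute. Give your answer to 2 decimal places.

6.97

E[X] = (6/35)·2 + (4/35)·4 + (1/5)·5 + (8/35)·9 + (1/35)·10 + (9/35)·11
     = 244/35 ≈ 6.97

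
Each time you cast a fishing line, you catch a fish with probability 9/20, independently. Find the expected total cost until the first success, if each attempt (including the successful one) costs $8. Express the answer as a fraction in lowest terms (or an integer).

E[#attempts] = 1/p = 20/9; E[cost] = 8·20/9 = 160/9.

160/9 dollars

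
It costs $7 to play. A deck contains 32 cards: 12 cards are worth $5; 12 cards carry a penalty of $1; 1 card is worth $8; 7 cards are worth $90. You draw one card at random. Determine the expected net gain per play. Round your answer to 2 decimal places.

$14.44

E[payout] = (12/32)·5 + (12/32)·(-1) + (1/32)·8 + (7/32)·90 = 343/16
Expected profit = 343/16 − 7 = 231/16 ≈ $14.44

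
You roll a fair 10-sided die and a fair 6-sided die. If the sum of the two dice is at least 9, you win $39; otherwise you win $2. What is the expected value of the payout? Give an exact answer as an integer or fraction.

E[payout] = (9/20)·2 + (11/20)·39 = 447/20

447/20 dollars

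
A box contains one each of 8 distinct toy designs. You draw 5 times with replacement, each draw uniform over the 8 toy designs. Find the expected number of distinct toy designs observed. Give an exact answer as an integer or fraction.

15961/4096

Let Xⱼ=1 if type j appears at least once. P(Xⱼ=1) = 1 − ((8−1)/8)^5 = 15961/32768.
E[#distinct] = 8·15961/32768 = 15961/4096.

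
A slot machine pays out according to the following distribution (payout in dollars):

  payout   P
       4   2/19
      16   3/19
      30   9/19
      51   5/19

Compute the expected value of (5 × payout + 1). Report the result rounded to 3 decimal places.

E[5x+1] = (2/19)·21 + (3/19)·81 + (9/19)·151 + (5/19)·256
     = 2924/19 ≈ 153.895

153.895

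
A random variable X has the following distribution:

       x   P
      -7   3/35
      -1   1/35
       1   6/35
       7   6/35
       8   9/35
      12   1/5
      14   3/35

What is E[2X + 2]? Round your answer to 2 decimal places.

14.80

E[2x+2] = (3/35)·(-12) + (1/35)·0 + (6/35)·4 + (6/35)·16 + (9/35)·18 + (1/5)·26 + (3/35)·30
     = 74/5 ≈ 14.80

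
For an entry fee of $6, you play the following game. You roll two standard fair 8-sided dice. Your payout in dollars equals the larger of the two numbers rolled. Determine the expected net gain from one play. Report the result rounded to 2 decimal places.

Distribution of the larger of the two numbers rolled: 1 w.p. 1/64, 2 w.p. 3/64, 3 w.p. 5/64, 4 w.p. 7/64, 5 w.p. 9/64, 6 w.p. 11/64, …
E[payout] = (1/64)·1 + (3/64)·2 + (5/64)·3 + (7/64)·4 + (9/64)·5 + (11/64)·6 + (13/64)·7 + (15/64)·8 = 93/16
Expected profit = 93/16 − 6 = -3/16 ≈ -$0.19

-$0.19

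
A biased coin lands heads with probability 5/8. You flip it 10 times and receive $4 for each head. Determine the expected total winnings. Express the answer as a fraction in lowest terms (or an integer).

$25

E[#heads] = 10·5/8 = 25/4 (linearity over flips).
E[winnings] = 4·25/4 = 25.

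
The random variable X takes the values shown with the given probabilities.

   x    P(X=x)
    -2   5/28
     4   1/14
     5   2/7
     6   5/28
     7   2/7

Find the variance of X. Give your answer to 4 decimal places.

9.8163

E[X] = (5/28)·(-2) + (1/14)·4 + (2/7)·5 + (5/28)·6 + (2/7)·7 = 31/7
E[X²] = (5/28)·4 + (1/14)·16 + (2/7)·25 + (5/28)·36 + (2/7)·49 = 206/7
Var(X) = 206/7 − (31/7)² = 481/49 ≈ 9.8163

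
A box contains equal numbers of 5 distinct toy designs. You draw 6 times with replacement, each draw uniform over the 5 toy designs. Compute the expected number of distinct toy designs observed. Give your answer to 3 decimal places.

Let Xⱼ=1 if type j appears at least once. P(Xⱼ=1) = 1 − ((5−1)/5)^6 = 11529/15625.
E[#distinct] = 5·11529/15625 = 11529/3125.
≈ 3.689

3.689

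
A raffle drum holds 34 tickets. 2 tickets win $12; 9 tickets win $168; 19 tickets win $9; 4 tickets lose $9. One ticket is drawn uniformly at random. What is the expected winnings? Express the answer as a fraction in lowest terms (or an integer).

E[payout] = (2/34)·12 + (9/34)·168 + (19/34)·9 + (4/34)·(-9) = 1671/34

1671/34 dollars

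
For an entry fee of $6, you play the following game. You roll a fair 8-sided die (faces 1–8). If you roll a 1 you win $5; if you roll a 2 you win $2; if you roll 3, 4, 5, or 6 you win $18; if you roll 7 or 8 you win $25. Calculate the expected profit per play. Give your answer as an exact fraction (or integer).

E[payout] = (1/8)·2 + (1/8)·5 + (1/2)·18 + (1/4)·25 = 129/8
Expected profit = 129/8 − 6 = 81/8

81/8 dollars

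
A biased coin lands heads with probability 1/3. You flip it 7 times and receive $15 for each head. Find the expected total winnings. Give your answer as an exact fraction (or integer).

E[#heads] = 7·1/3 = 7/3 (linearity over flips).
E[winnings] = 15·7/3 = 35.

$35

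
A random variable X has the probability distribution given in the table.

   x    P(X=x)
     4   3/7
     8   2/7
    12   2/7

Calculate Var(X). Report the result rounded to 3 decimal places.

11.102

E[X] = (3/7)·4 + (2/7)·8 + (2/7)·12 = 52/7
E[X²] = (3/7)·16 + (2/7)·64 + (2/7)·144 = 464/7
Var(X) = 464/7 − (52/7)² = 544/49 ≈ 11.102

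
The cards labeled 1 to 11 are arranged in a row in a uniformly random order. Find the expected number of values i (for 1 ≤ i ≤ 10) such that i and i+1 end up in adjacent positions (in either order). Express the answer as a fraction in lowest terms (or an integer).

20/11

For each i ∈ {1,…,10}, let Xᵢ = 1 if i and i+1 are adjacent. P(Xᵢ=1) = 2·(11−1)!/11! = 2/11.
By linearity, E[ΣXᵢ] = (10)·(2/11) = 20/11.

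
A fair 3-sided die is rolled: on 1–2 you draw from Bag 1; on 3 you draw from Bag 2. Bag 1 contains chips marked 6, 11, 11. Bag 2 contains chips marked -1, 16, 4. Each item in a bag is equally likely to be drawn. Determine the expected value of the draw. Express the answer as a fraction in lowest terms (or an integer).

25/3

E[X | Bag 1] = (6 + 11 + 11)/3 = 28/3
E[X | Bag 2] = (-1 + 16 + 4)/3 = 19/3
E[X] = (2/3)·28/3 + (1/3)·19/3 = 25/3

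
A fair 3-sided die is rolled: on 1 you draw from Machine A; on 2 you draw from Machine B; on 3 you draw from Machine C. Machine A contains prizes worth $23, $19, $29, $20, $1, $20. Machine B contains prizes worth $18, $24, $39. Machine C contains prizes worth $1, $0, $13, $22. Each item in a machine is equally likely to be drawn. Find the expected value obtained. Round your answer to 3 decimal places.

$18.222

E[X | Machine A] = (23 + 19 + 29 + 20 + 1 + 20)/6 = 56/3
E[X | Machine B] = (18 + 24 + 39)/3 = 27
E[X | Machine C] = (1 + 0 + 13 + 22)/4 = 9
E[X] = (1/3)·56/3 + (1/3)·27 + (1/3)·9 = 164/9 ≈ 18.222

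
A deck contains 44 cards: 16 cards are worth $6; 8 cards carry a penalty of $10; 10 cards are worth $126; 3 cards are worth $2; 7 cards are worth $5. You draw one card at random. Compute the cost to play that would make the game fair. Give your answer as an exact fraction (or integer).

E[payout] = (16/44)·6 + (8/44)·(-10) + (10/44)·126 + (3/44)·2 + (7/44)·5 = 1317/44
Fair fee = E[payout] = 1317/44

1317/44 dollars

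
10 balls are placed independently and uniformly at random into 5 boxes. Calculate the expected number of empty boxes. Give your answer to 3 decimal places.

0.537

Let Xⱼ=1 if box j is empty. P(Xⱼ=1) = ((5-1)/5)^10 = 1048576/9765625.
By linearity, E[#empty] = 5·1048576/9765625 = 1048576/1953125.
≈ 0.537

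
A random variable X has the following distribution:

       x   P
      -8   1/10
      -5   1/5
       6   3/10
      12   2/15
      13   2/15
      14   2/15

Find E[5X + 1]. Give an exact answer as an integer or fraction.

27

E[5x+1] = (1/10)·(-39) + (1/5)·(-24) + (3/10)·31 + (2/15)·61 + (2/15)·66 + (2/15)·71
     = 27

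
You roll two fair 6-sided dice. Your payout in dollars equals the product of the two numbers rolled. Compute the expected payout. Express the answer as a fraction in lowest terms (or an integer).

Distribution of the product of the two numbers rolled: 1 w.p. 1/36, 2 w.p. 1/18, 3 w.p. 1/18, 4 w.p. 1/12, 5 w.p. 1/18, 6 w.p. 1/9, …
E[payout] = (1/36)·1 + (1/18)·2 + (1/18)·3 + (1/12)·4 + (1/18)·5 + (1/9)·6 + (1/18)·8 + (1/36)·9 + (1/18)·10 + (1/9)·12 + (1/18)·15 + (1/36)·16 + (1/18)·18 + (1/18)·20 + (1/18)·24 + (1/36)·25 + (1/18)·30 + (1/36)·36 = 49/4

49/4 dollars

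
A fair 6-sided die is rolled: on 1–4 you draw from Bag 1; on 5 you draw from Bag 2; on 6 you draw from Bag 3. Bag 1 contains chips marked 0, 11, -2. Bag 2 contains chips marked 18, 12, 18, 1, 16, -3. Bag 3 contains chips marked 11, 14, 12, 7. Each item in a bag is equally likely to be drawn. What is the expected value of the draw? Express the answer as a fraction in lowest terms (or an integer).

50/9

E[X | Bag 1] = (0 + 11 − 2)/3 = 3
E[X | Bag 2] = (18 + 12 + 18 + 1 + 16 − 3)/6 = 31/3
E[X | Bag 3] = (11 + 14 + 12 + 7)/4 = 11
E[X] = (2/3)·3 + (1/6)·31/3 + (1/6)·11 = 50/9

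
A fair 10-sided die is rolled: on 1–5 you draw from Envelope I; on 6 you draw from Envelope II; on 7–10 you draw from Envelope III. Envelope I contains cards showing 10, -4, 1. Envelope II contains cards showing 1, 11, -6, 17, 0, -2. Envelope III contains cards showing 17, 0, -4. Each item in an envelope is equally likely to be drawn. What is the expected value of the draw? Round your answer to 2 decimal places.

3.25

E[X | Envelope I] = (10 − 4 + 1)/3 = 7/3
E[X | Envelope II] = (1 + 11 − 6 + 17 + 0 − 2)/6 = 7/2
E[X | Envelope III] = (17 + 0 − 4)/3 = 13/3
E[X] = (1/2)·7/3 + (1/10)·7/2 + (2/5)·13/3 = 13/4 ≈ 3.25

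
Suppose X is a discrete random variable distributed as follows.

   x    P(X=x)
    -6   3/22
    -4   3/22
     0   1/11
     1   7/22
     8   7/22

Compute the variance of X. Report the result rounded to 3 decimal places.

E[X] = (3/22)·(-6) + (3/22)·(-4) + (1/11)·0 + (7/22)·1 + (7/22)·8 = 3/2
E[X²] = (3/22)·36 + (3/22)·16 + (1/11)·0 + (7/22)·1 + (7/22)·64 = 611/22
Var(X) = 611/22 − (3/2)² = 1123/44 ≈ 25.523

25.523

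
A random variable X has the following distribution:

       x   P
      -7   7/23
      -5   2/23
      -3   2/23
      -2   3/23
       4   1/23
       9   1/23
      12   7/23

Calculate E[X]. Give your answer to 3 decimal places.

1.130

E[X] = (7/23)·(-7) + (2/23)·(-5) + (2/23)·(-3) + (3/23)·(-2) + (1/23)·4 + (1/23)·9 + (7/23)·12
     = 26/23 ≈ 1.130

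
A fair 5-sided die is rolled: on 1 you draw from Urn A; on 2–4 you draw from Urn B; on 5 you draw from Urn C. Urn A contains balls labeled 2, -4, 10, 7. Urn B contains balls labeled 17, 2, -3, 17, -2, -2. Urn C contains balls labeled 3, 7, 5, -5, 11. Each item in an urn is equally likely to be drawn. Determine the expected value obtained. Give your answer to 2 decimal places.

E[X | Urn A] = (2 − 4 + 10 + 7)/4 = 15/4
E[X | Urn B] = (17 + 2 − 3 + 17 − 2 − 2)/6 = 29/6
E[X | Urn C] = (3 + 7 + 5 − 5 + 11)/5 = 21/5
E[X] = (1/5)·15/4 + (3/5)·29/6 + (1/5)·21/5 = 449/100 ≈ 4.49

4.49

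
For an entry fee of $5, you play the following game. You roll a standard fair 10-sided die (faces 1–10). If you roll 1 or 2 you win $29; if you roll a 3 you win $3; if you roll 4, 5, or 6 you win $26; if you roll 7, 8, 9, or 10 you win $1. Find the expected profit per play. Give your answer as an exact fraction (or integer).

93/10 dollars

E[payout] = (2/5)·1 + (1/10)·3 + (3/10)·26 + (1/5)·29 = 143/10
Expected profit = 143/10 − 5 = 93/10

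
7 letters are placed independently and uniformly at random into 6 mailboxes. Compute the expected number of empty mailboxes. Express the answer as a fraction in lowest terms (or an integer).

Let Xⱼ=1 if mailbox j is empty. P(Xⱼ=1) = ((6-1)/6)^7 = 78125/279936.
By linearity, E[#empty] = 6·78125/279936 = 78125/46656.

78125/46656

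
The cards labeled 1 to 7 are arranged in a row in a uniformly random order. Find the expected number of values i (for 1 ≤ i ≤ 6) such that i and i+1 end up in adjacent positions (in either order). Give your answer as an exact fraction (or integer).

12/7

For each i ∈ {1,…,6}, let Xᵢ = 1 if i and i+1 are adjacent. P(Xᵢ=1) = 2·(7−1)!/7! = 2/7.
By linearity, E[ΣXᵢ] = (6)·(2/7) = 12/7.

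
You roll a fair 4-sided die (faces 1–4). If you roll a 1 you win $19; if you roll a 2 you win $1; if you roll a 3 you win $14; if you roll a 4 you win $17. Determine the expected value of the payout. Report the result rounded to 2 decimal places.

$12.75

E[payout] = (1/4)·1 + (1/4)·14 + (1/4)·17 + (1/4)·19 = 51/4
≈ $12.75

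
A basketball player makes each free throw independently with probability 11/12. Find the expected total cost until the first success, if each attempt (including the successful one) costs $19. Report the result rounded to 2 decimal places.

$20.73

E[#attempts] = 1/p = 12/11; E[cost] = 19·12/11 = 228/11.
≈ 20.73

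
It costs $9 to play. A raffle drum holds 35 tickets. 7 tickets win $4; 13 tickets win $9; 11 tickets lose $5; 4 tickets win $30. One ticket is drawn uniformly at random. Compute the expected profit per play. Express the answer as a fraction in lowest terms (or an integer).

E[payout] = (7/35)·4 + (13/35)·9 + (11/35)·(-5) + (4/35)·30 = 6
Expected profit = 6 − 9 = -3

-$3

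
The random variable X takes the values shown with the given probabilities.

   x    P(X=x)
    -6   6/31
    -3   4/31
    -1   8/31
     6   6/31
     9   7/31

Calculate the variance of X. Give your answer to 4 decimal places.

31.7211

E[X] = (6/31)·(-6) + (4/31)·(-3) + (8/31)·(-1) + (6/31)·6 + (7/31)·9 = 43/31
E[X²] = (6/31)·36 + (4/31)·9 + (8/31)·1 + (6/31)·36 + (7/31)·81 = 1043/31
Var(X) = 1043/31 − (43/31)² = 30484/961 ≈ 31.7211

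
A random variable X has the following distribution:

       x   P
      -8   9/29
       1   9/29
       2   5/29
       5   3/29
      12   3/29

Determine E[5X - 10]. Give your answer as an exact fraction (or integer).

E[5x-10] = (9/29)·(-50) + (9/29)·(-5) + (5/29)·0 + (3/29)·15 + (3/29)·50
     = -300/29

-300/29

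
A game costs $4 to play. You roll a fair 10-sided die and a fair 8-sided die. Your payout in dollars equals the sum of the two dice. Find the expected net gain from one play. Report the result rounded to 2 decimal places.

Distribution of the sum of the two dice: 2 w.p. 1/80, 3 w.p. 1/40, 4 w.p. 3/80, 5 w.p. 1/20, 6 w.p. 1/16, 7 w.p. 3/40, …
E[payout] = (1/80)·2 + (1/40)·3 + (3/80)·4 + (1/20)·5 + (1/16)·6 + (3/40)·7 + (7/80)·8 + (1/10)·9 + (1/10)·10 + (1/10)·11 + (7/80)·12 + (3/40)·13 + (1/16)·14 + (1/20)·15 + (3/80)·16 + (1/40)·17 + (1/80)·18 = 10
Expected profit = 10 − 4 = 6 ≈ $6.00

$6.00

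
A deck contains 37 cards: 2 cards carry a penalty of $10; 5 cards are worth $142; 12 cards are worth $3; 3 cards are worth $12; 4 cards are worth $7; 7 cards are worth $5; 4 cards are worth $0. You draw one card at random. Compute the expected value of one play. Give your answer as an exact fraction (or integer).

E[payout] = (2/37)·(-10) + (5/37)·142 + (12/37)·3 + (3/37)·12 + (4/37)·7 + (7/37)·5 + (4/37)·0 = 825/37

825/37 dollars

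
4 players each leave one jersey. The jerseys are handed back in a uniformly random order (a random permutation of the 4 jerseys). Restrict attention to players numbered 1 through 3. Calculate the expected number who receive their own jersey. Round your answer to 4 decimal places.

Let Xᵢ = 1 if person i gets their own jersey. For each i, P(Xᵢ=1) = 1/4.
By linearity of expectation, E[X₁+…+X_3] = 3·(1/4) = 3/4.
≈ 0.7500

0.7500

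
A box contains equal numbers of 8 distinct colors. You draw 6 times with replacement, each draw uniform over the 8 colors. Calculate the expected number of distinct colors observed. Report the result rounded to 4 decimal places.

4.4096

Let Xⱼ=1 if type j appears at least once. P(Xⱼ=1) = 1 − ((8−1)/8)^6 = 144495/262144.
E[#distinct] = 8·144495/262144 = 144495/32768.
≈ 4.4096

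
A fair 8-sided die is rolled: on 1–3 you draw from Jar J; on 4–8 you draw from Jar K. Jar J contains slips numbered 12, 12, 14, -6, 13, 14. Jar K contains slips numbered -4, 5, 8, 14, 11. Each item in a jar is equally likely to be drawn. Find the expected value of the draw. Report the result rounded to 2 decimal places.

E[X | Jar J] = (12 + 12 + 14 − 6 + 13 + 14)/6 = 59/6
E[X | Jar K] = (-4 + 5 + 8 + 14 + 11)/5 = 34/5
E[X] = (3/8)·59/6 + (5/8)·34/5 = 127/16 ≈ 7.94

7.94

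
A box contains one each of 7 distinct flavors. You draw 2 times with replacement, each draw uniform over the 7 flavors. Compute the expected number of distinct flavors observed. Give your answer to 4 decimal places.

Let Xⱼ=1 if type j appears at least once. P(Xⱼ=1) = 1 − ((7−1)/7)^2 = 13/49.
E[#distinct] = 7·13/49 = 13/7.
≈ 1.8571

1.8571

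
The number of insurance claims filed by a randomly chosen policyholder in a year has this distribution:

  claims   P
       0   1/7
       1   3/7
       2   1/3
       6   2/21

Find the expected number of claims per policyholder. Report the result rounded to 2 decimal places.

1.67

E[X] = (1/7)·0 + (3/7)·1 + (1/3)·2 + (2/21)·6
     = 5/3 ≈ 1.67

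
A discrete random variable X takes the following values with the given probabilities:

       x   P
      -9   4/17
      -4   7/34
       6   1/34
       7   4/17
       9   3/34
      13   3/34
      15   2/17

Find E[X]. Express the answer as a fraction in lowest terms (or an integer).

E[X] = (4/17)·(-9) + (7/34)·(-4) + (1/34)·6 + (4/17)·7 + (3/34)·9 + (3/34)·13 + (2/17)·15
     = 44/17

44/17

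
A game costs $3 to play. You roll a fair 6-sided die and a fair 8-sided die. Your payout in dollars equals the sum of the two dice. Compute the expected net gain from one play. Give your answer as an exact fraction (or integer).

Distribution of the sum of the two dice: 2 w.p. 1/48, 3 w.p. 1/24, 4 w.p. 1/16, 5 w.p. 1/12, 6 w.p. 5/48, 7 w.p. 1/8, …
E[payout] = (1/48)·2 + (1/24)·3 + (1/16)·4 + (1/12)·5 + (5/48)·6 + (1/8)·7 + (1/8)·8 + (1/8)·9 + (5/48)·10 + (1/12)·11 + (1/16)·12 + (1/24)·13 + (1/48)·14 = 8
Expected profit = 8 − 3 = 5

$5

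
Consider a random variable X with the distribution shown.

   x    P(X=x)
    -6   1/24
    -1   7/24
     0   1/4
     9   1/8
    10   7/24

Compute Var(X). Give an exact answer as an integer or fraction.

E[X] = (1/24)·(-6) + (7/24)·(-1) + (1/4)·0 + (1/8)·9 + (7/24)·10 = 7/2
E[X²] = (1/24)·36 + (7/24)·1 + (1/4)·0 + (1/8)·81 + (7/24)·100 = 493/12
Var(X) = 493/12 − (7/2)² = 173/6

173/6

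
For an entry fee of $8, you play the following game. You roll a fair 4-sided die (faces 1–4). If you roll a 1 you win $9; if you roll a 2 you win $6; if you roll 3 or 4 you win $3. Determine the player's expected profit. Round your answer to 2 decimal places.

E[payout] = (1/2)·3 + (1/4)·6 + (1/4)·9 = 21/4
Expected profit = 21/4 − 8 = -11/4 ≈ -$2.75

-$2.75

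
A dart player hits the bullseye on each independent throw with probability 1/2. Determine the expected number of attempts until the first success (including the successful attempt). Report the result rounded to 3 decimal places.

For a geometric distribution, E[trials] = 1/p = 1/(1/2) = 2.
≈ 2.000

2.000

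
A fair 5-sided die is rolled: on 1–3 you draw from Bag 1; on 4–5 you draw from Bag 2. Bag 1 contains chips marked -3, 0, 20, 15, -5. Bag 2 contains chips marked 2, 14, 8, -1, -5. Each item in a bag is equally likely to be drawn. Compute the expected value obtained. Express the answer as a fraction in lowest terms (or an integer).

E[X | Bag 1] = (-3 + 0 + 20 + 15 − 5)/5 = 27/5
E[X | Bag 2] = (2 + 14 + 8 − 1 − 5)/5 = 18/5
E[X] = (3/5)·27/5 + (2/5)·18/5 = 117/25

117/25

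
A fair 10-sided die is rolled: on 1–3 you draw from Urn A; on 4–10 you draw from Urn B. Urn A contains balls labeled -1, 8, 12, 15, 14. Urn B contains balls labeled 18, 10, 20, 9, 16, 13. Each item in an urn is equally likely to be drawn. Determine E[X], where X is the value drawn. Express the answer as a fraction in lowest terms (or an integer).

1937/150

E[X | Urn A] = (-1 + 8 + 12 + 15 + 14)/5 = 48/5
E[X | Urn B] = (18 + 10 + 20 + 9 + 16 + 13)/6 = 43/3
E[X] = (3/10)·48/5 + (7/10)·43/3 = 1937/150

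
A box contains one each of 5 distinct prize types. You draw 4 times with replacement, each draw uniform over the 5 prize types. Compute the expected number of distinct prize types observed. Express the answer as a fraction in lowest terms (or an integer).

Let Xⱼ=1 if type j appears at least once. P(Xⱼ=1) = 1 − ((5−1)/5)^4 = 369/625.
E[#distinct] = 5·369/625 = 369/125.

369/125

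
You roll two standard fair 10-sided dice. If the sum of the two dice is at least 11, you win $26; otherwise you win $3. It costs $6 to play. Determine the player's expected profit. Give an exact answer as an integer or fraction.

E[payout] = (9/20)·3 + (11/20)·26 = 313/20
Expected profit = 313/20 − 6 = 193/20

193/20 dollars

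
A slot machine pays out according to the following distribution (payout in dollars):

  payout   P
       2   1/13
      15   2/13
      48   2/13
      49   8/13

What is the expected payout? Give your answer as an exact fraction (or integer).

E[X] = (1/13)·2 + (2/13)·15 + (2/13)·48 + (8/13)·49
     = 40

$40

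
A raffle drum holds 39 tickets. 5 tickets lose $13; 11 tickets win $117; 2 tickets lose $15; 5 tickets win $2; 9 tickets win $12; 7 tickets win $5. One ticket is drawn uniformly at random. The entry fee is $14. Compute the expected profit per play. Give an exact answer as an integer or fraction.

E[payout] = (5/39)·(-13) + (11/39)·117 + (2/39)·(-15) + (5/39)·2 + (9/39)·12 + (7/39)·5 = 1345/39
Expected profit = 1345/39 − 14 = 799/39

799/39 dollars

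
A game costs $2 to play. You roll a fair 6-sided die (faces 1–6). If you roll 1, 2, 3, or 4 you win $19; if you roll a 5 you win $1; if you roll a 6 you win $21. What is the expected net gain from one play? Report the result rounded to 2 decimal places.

$14.33

E[payout] = (1/6)·1 + (2/3)·19 + (1/6)·21 = 49/3
Expected profit = 49/3 − 2 = 43/3 ≈ $14.33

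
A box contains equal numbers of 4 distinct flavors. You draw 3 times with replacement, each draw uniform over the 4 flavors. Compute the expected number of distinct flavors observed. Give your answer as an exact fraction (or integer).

Let Xⱼ=1 if type j appears at least once. P(Xⱼ=1) = 1 − ((4−1)/4)^3 = 37/64.
E[#distinct] = 4·37/64 = 37/16.

37/16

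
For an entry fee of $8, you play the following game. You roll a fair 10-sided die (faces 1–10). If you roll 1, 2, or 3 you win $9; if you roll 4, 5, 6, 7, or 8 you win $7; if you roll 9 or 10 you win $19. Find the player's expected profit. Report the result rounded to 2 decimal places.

$2.00

E[payout] = (1/2)·7 + (3/10)·9 + (1/5)·19 = 10
Expected profit = 10 − 8 = 2 ≈ $2.00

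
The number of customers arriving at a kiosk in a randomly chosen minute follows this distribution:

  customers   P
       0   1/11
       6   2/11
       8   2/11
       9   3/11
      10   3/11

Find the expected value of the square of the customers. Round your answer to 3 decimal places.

E[X²] = (1/11)·0 + (2/11)·36 + (2/11)·64 + (3/11)·81 + (3/11)·100
     = 743/11 ≈ 67.545

67.545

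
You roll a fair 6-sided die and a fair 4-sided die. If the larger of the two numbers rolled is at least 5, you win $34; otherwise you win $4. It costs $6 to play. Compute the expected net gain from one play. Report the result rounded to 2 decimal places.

E[payout] = (2/3)·4 + (1/3)·34 = 14
Expected profit = 14 − 6 = 8 ≈ $8.00

$8.00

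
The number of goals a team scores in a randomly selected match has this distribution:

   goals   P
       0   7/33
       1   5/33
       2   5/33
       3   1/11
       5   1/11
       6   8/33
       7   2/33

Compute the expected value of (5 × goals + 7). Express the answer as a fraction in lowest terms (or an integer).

E[5x+7] = (7/33)·7 + (5/33)·12 + (5/33)·17 + (1/11)·22 + (1/11)·32 + (8/33)·37 + (2/33)·42
     = 736/33

736/33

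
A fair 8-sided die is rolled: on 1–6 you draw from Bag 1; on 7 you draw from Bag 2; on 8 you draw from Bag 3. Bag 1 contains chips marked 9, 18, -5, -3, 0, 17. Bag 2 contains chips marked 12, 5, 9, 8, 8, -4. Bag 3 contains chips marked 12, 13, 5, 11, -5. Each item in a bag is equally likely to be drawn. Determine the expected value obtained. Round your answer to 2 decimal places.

6.19

E[X | Bag 1] = (9 + 18 − 5 − 3 + 0 + 17)/6 = 6
E[X | Bag 2] = (12 + 5 + 9 + 8 + 8 − 4)/6 = 19/3
E[X | Bag 3] = (12 + 13 + 5 + 11 − 5)/5 = 36/5
E[X] = (3/4)·6 + (1/8)·19/3 + (1/8)·36/5 = 743/120 ≈ 6.19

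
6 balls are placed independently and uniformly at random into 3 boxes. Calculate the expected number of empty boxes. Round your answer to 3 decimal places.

0.263

Let Xⱼ=1 if box j is empty. P(Xⱼ=1) = ((3-1)/3)^6 = 64/729.
By linearity, E[#empty] = 3·64/729 = 64/243.
≈ 0.263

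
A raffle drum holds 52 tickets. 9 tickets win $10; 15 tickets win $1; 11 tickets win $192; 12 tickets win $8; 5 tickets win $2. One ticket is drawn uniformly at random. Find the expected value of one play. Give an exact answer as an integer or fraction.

2323/52 dollars

E[payout] = (9/52)·10 + (15/52)·1 + (11/52)·192 + (12/52)·8 + (5/52)·2 = 2323/52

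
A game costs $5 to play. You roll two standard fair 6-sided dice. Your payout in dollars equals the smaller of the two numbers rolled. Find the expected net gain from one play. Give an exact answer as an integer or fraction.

-89/36 dollars

Distribution of the smaller of the two numbers rolled: 1 w.p. 11/36, 2 w.p. 1/4, 3 w.p. 7/36, 4 w.p. 5/36, 5 w.p. 1/12, 6 w.p. 1/36
E[payout] = (11/36)·1 + (1/4)·2 + (7/36)·3 + (5/36)·4 + (1/12)·5 + (1/36)·6 = 91/36
Expected profit = 91/36 − 5 = -89/36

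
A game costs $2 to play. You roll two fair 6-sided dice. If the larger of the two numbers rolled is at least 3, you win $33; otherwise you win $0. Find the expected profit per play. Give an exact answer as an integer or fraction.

82/3 dollars

E[payout] = (1/9)·0 + (8/9)·33 = 88/3
Expected profit = 88/3 − 2 = 82/3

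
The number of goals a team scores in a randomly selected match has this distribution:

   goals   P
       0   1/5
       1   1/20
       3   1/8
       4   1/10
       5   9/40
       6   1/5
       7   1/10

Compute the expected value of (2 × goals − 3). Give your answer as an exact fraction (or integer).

47/10

E[2x-3] = (1/5)·(-3) + (1/20)·(-1) + (1/8)·3 + (1/10)·5 + (9/40)·7 + (1/5)·9 + (1/10)·11
     = 47/10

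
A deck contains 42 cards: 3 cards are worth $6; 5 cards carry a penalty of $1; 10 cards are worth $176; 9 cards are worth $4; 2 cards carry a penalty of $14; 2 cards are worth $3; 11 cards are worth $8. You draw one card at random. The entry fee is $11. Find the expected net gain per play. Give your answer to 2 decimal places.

$33.64

E[payout] = (3/42)·6 + (5/42)·(-1) + (10/42)·176 + (9/42)·4 + (2/42)·(-14) + (2/42)·3 + (11/42)·8 = 625/14
Expected profit = 625/14 − 11 = 471/14 ≈ $33.64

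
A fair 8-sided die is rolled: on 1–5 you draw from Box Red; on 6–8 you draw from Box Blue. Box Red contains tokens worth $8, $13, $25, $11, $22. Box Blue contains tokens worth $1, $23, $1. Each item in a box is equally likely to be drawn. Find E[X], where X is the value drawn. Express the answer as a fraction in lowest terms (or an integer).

$13

E[X | Box Red] = (8 + 13 + 25 + 11 + 22)/5 = 79/5
E[X | Box Blue] = (1 + 23 + 1)/3 = 25/3
E[X] = (5/8)·79/5 + (3/8)·25/3 = 13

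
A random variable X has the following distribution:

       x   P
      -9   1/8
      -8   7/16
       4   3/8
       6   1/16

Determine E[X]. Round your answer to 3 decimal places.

-2.750

E[X] = (1/8)·(-9) + (7/16)·(-8) + (3/8)·4 + (1/16)·6
     = -11/4 ≈ -2.750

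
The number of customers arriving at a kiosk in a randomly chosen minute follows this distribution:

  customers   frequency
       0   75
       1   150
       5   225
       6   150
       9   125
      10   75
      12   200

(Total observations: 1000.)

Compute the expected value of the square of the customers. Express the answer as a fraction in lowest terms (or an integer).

Total = 1000, so P(customers=0) = 75/1000, etc.
E[X²] = (3/40)·0 + (3/20)·1 + (9/40)·25 + (3/20)·36 + (1/8)·81 + (3/40)·100 + (1/5)·144
     = 288/5

288/5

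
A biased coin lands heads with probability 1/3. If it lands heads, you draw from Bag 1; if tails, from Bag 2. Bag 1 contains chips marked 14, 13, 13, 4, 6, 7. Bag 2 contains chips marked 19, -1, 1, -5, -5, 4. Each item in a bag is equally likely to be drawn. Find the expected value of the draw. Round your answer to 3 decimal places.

E[X | Bag 1] = (14 + 13 + 13 + 4 + 6 + 7)/6 = 19/2
E[X | Bag 2] = (19 − 1 + 1 − 5 − 5 + 4)/6 = 13/6
E[X] = (1/3)·19/2 + (2/3)·13/6 = 83/18 ≈ 4.611

4.611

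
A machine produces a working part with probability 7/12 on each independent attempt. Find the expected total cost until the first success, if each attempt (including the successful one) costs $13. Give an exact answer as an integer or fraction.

156/7 dollars

E[#attempts] = 1/p = 12/7; E[cost] = 13·12/7 = 156/7.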